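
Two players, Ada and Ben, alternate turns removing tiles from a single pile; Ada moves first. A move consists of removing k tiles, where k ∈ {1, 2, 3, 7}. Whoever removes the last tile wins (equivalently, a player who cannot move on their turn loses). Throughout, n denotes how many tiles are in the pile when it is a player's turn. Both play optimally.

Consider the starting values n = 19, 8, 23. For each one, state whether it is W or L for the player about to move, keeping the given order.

19: W, 8: L, 23: W

Build the W/L table. Terminal = L. A non-terminal position is W if it has a move to some L; otherwise it is L.
n=0: no move → L
n=1: reaches L-position 0 → W
n=2: reaches L-position 0 → W
n=3: reaches L-position 0 → W
n=4: only reaches 3(W), 2(W), 1(W), all W → L
n=5: reaches L-position 4 → W
n=6: reaches L-position 4 → W
n=7: reaches L-position 4 → W
n=8: only reaches 7(W), 6(W), 5(W), 1(W), all W → L
n=9: reaches L-position 8 → W
n=10: reaches L-position 8 → W
n=11: reaches L-position 8 → W
n=12: only reaches 11(W), 10(W), 9(W), 5(W), all W → L
n=13: reaches L-position 12 → W
n=14: reaches L-position 12 → W
n=15: reaches L-position 12 → W
n=16: only reaches 15(W), 14(W), 13(W), 9(W), all W → L
n=17: reaches L-position 16 → W
n=18: reaches L-position 16 → W
n=19: reaches L-position 16 → W
n=20: only reaches 19(W), 18(W), 17(W), 13(W), all W → L
n=21: reaches L-position 20 → W
n=22: reaches L-position 20 → W
n=23: reaches L-position 20 → W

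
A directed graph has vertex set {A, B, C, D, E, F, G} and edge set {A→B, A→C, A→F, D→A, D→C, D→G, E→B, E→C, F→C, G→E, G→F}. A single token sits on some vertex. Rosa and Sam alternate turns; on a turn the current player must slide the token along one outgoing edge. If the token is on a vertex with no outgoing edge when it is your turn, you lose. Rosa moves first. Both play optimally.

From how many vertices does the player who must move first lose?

3

Work bottom-up. With no move the player to move loses. Otherwise the position is W if at least one move leads to an L position for the opponent, and L if every move leads to a W.
Every edge goes from a vertex to one that appears earlier in the order C, B, F, A, E, G, D, so processing vertices in that order labels each vertex after all of its successors.
C: no outgoing edge → L
B: no outgoing edge → L
F: reaches L-position C → W
A: reaches L-position B → W
E: reaches L-position B → W
G: only reaches E(W), F(W), all W → L
D: reaches L-position G → W
The L vertices are B, C, G; that is 3 in all.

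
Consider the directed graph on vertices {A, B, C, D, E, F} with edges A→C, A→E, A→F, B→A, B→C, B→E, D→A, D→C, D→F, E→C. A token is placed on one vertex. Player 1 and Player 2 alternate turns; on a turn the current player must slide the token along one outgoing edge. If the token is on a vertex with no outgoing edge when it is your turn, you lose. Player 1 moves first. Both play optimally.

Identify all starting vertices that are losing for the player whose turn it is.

C, F

Work bottom-up. With no move the player to move loses. Otherwise the position is W if at least one move leads to an L position for the opponent, and L if every move leads to a W.
Every edge goes from a vertex to one that appears earlier in the order F, C, E, A, D, B, so processing vertices in that order labels each vertex after all of its successors.
F: no outgoing edge → L
C: no outgoing edge → L
E: W (go to C, an L position)
A: W (go to C, an L position)
D: W (go to C, an L position)
B: W (go to C, an L position)
The losing starting vertices are exactly the entries labelled L in this table (2 of them).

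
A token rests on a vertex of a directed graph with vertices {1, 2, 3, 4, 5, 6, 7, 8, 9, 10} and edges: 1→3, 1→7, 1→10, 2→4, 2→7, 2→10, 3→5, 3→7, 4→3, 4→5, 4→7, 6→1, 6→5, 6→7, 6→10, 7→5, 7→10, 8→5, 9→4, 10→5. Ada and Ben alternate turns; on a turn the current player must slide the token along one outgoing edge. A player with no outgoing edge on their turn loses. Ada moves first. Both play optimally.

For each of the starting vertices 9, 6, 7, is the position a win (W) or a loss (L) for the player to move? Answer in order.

9: L, 6: W, 7: W

Compute win/loss labels from the base case upward. A position with no move is L. Any other position is W if it can reach an L in one move, else L.
Every edge goes from a vertex to one that appears earlier in the order 5, 10, 7, 3, 4, 1, 2, 6, 8, 9, so processing vertices in that order labels each vertex after all of its successors.
5: no outgoing edge → L
10: can move to 5, which is L ⇒ W
7: can move to 5, which is L ⇒ W
3: can move to 5, which is L ⇒ W
4: can move to 5, which is L ⇒ W
1: moves to 3(W), 7(W), 10(W); every one is W ⇒ L
2: moves to 4(W), 7(W), 10(W); every one is W ⇒ L
6: can move to 1, which is L ⇒ W
8: can move to 5, which is L ⇒ W
9: the only move is to 4(W), a W ⇒ L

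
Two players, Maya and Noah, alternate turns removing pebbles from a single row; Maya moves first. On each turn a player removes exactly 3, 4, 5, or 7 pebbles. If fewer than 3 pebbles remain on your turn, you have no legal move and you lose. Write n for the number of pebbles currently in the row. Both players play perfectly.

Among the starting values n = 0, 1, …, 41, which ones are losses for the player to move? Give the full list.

0, 1, 2, 10, 11, 12, 20, 21, 22, 30, 31, 32, 40, 41

Build the W/L table. Terminal = L. A non-terminal position is W if it has a move to some L; otherwise it is L.
n=0: no move → L
n=1: no move → L
n=2: no move → L
n=3: can move to 0, which is L ⇒ W
n=4: can move to 1, which is L ⇒ W
n=5: can move to 2, which is L ⇒ W
n=6: can move to 2, which is L ⇒ W
n=7: can move to 2, which is L ⇒ W
n=8: can move to 1, which is L ⇒ W
n=9: can move to 2, which is L ⇒ W
n=10: moves to 7(W), 6(W), 5(W), 3(W); every one is W ⇒ L
n=11: moves to 8(W), 7(W), 6(W), 4(W); every one is W ⇒ L
n=12: moves to 9(W), 8(W), 7(W), 5(W); every one is W ⇒ L
n=13: can move to 10, which is L ⇒ W
n=14: can move to 11, which is L ⇒ W
n=15: can move to 12, which is L ⇒ W
n=16: can move to 12, which is L ⇒ W
n=17: can move to 12, which is L ⇒ W
n=18: can move to 11, which is L ⇒ W
n=19: can move to 12, which is L ⇒ W
n=20: moves to 17(W), 16(W), 15(W), 13(W); every one is W ⇒ L
n=21: moves to 18(W), 17(W), 16(W), 14(W); every one is W ⇒ L
n=22: moves to 19(W), 18(W), 17(W), 15(W); every one is W ⇒ L
n=23: can move to 20, which is L ⇒ W
n=24: can move to 21, which is L ⇒ W
n=25: can move to 22, which is L ⇒ W
n=26: can move to 22, which is L ⇒ W
n=27: can move to 22, which is L ⇒ W
n=28: can move to 21, which is L ⇒ W
n=29: can move to 22, which is L ⇒ W
n=30: moves to 27(W), 26(W), 25(W), 23(W); every one is W ⇒ L
n=31: moves to 28(W), 27(W), 26(W), 24(W); every one is W ⇒ L
n=32: moves to 29(W), 28(W), 27(W), 25(W); every one is W ⇒ L
n=33: can move to 30, which is L ⇒ W
n=34: can move to 31, which is L ⇒ W
n=35: can move to 32, which is L ⇒ W
n=36: can move to 32, which is L ⇒ W
n=37: can move to 32, which is L ⇒ W
n=38: can move to 31, which is L ⇒ W
n=39: can move to 32, which is L ⇒ W
n=40: moves to 37(W), 36(W), 35(W), 33(W); every one is W ⇒ L
n=41: moves to 38(W), 37(W), 36(W), 34(W); every one is W ⇒ L
Reading off the rows marked L gives the requested list; there are 14 such values of n.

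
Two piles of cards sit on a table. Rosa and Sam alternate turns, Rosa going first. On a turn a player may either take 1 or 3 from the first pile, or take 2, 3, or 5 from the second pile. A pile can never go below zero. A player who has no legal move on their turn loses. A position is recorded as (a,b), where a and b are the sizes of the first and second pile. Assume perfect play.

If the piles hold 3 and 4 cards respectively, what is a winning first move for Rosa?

Move to (3,2).

Build the W/L table. Terminal = L. A non-terminal position is W if it has a move to some L; otherwise it is L.
No move ever increases a pile, so every position that can arise here has a ≤ 3 and b ≤ 4; it is enough to label the cells with 0 ≤ a ≤ 3 and 0 ≤ b ≤ 4.
Every move lowers a or b (never raises either), so fill the grid row by row in increasing a, and left to right within a row: each cell's successors are then already labelled.
      b=0  b=1  b=2  b=3  b=4
a=0:    L    L    W    W    W
a=1:    W    W    L    L    W
a=2:    L    L    W    W    W
a=3:    W    W    L    L    W
Cells with no legal move (terminal, hence L): (0,0), (0,1).
The remaining L cells, each justified by listing all of its moves:
(1,2): →(0,2)(W), (1,0)(W) — all W, so L
(1,3): →(0,3)(W), (1,1)(W), (1,0)(W) — all W, so L
(2,0): →(1,0)(W) only, which is W, so L
(2,1): →(1,1)(W) only, which is W, so L
(3,2): →(2,2)(W), (0,2)(W), (3,0)(W) — all W, so L
(3,3): →(2,3)(W), (0,3)(W), (3,1)(W), (3,0)(W) — all W, so L
Every other cell has at least one move into one of the L cells above, so it is W.
From (3,4), the L positions reachable in one move are: (3,2).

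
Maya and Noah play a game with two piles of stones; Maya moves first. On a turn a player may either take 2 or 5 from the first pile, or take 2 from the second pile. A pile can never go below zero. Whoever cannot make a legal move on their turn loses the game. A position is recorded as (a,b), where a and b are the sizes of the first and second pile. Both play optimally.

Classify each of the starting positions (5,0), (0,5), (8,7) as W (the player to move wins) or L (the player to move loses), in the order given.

Work bottom-up. With no move the player to move loses. Otherwise the position is W if at least one move leads to an L position for the opponent, and L if every move leads to a W.
No move ever increases a pile, so every position that can arise here has a ≤ 8 and b ≤ 7; it is enough to label the cells with 0 ≤ a ≤ 8 and 0 ≤ b ≤ 7.
Every move lowers a or b (never raises either), so fill the grid row by row in increasing a, and left to right within a row: each cell's successors are then already labelled.
      b=0  b=1  b=2  b=3  b=4  b=5  b=6  b=7
a=0:    L    L    W    W    L    L    W    W
a=1:    L    L    W    W    L    L    W    W
a=2:    W    W    L    L    W    W    L    L
a=3:    W    W    L    L    W    W    L    L
a=4:    L    L    W    W    L    L    W    W
a=5:    W    W    W    W    W    W    W    W
a=6:    W    W    L    L    W    W    L    L
a=7:    L    L    W    W    L    L    W    W
a=8:    L    L    W    W    L    L    W    W
Cells with no legal move (terminal, hence L): (0,0), (0,1), (1,0), (1,1).
The remaining L cells, each justified by listing all of its moves:
(0,4): L (sole option (0,2)(W) is W)
(0,5): L (sole option (0,3)(W) is W)
(1,4): L (sole option (1,2)(W) is W)
(1,5): L (sole option (1,3)(W) is W)
(2,2): L (options (0,2)(W), (2,0)(W) are all W)
(2,3): L (options (0,3)(W), (2,1)(W) are all W)
(2,6): L (options (0,6)(W), (2,4)(W) are all W)
(2,7): L (options (0,7)(W), (2,5)(W) are all W)
(3,2): L (options (1,2)(W), (3,0)(W) are all W)
(3,3): L (options (1,3)(W), (3,1)(W) are all W)
(3,6): L (options (1,6)(W), (3,4)(W) are all W)
(3,7): L (options (1,7)(W), (3,5)(W) are all W)
(4,0): L (sole option (2,0)(W) is W)
(4,1): L (sole option (2,1)(W) is W)
(4,4): L (options (2,4)(W), (4,2)(W) are all W)
(4,5): L (options (2,5)(W), (4,3)(W) are all W)
(6,2): L (options (4,2)(W), (1,2)(W), (6,0)(W) are all W)
(6,3): L (options (4,3)(W), (1,3)(W), (6,1)(W) are all W)
(6,6): L (options (4,6)(W), (1,6)(W), (6,4)(W) are all W)
(6,7): L (options (4,7)(W), (1,7)(W), (6,5)(W) are all W)
(7,0): L (options (5,0)(W), (2,0)(W) are all W)
(7,1): L (options (5,1)(W), (2,1)(W) are all W)
(7,4): L (options (5,4)(W), (2,4)(W), (7,2)(W) are all W)
(7,5): L (options (5,5)(W), (2,5)(W), (7,3)(W) are all W)
(8,0): L (options (6,0)(W), (3,0)(W) are all W)
(8,1): L (options (6,1)(W), (3,1)(W) are all W)
(8,4): L (options (6,4)(W), (3,4)(W), (8,2)(W) are all W)
(8,5): L (options (6,5)(W), (3,5)(W), (8,3)(W) are all W)
Every other cell has at least one move into one of the L cells above, so it is W.
(5,0): the move to (0,0) reaches an L cell, so W
(0,5): one of the L cells justified above, so L
(8,7): the move to (6,7) reaches an L cell, so W

(5,0): W, (0,5): L, (8,7): W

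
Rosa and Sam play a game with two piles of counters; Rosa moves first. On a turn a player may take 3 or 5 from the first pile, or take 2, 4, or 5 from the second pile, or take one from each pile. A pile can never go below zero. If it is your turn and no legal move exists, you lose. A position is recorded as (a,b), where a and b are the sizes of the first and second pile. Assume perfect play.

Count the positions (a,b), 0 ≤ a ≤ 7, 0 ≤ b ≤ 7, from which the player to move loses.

Compute win/loss labels from the base case upward. A position with no move is L. Any other position is W if it can reach an L in one move, else L.
Every move lowers a or b (never raises either), so fill the grid row by row in increasing a, and left to right within a row: each cell's successors are then already labelled.
      b=0  b=1  b=2  b=3  b=4  b=5  b=6  b=7
a=0:    L    L    W    W    W    W    W    L
a=1:    L    W    W    L    W    W    L    W
a=2:    L    W    W    L    W    W    L    W
a=3:    W    W    L    L    W    W    W    W
a=4:    W    L    L    W    W    W    W    W
a=5:    W    W    W    W    L    L    W    W
a=6:    W    L    W    W    L    W    W    L
a=7:    W    W    W    W    L    W    W    L
Cells with no legal move (terminal, hence L): (0,0), (0,1), (1,0), (2,0).
The remaining L cells, each justified by listing all of its moves:
(0,7): L (options (0,5)(W), (0,3)(W), (0,2)(W) are all W)
(1,3): L (options (1,1)(W), (0,2)(W) are all W)
(1,6): L (options (1,4)(W), (1,2)(W), (1,1)(W), (0,5)(W) are all W)
(2,3): L (options (2,1)(W), (1,2)(W) are all W)
(2,6): L (options (2,4)(W), (2,2)(W), (2,1)(W), (1,5)(W) are all W)
(3,2): L (options (0,2)(W), (3,0)(W), (2,1)(W) are all W)
(3,3): L (options (0,3)(W), (3,1)(W), (2,2)(W) are all W)
(4,1): L (options (1,1)(W), (3,0)(W) are all W)
(4,2): L (options (1,2)(W), (4,0)(W), (3,1)(W) are all W)
(5,4): L (options (2,4)(W), (0,4)(W), (5,2)(W), (5,0)(W), (4,3)(W) are all W)
(5,5): L (options (2,5)(W), (0,5)(W), (5,3)(W), (5,1)(W), (5,0)(W), (4,4)(W) are all W)
(6,1): L (options (3,1)(W), (1,1)(W), (5,0)(W) are all W)
(6,4): L (options (3,4)(W), (1,4)(W), (6,2)(W), (6,0)(W), (5,3)(W) are all W)
(6,7): L (options (3,7)(W), (1,7)(W), (6,5)(W), (6,3)(W), (6,2)(W), (5,6)(W) are all W)
(7,4): L (options (4,4)(W), (2,4)(W), (7,2)(W), (7,0)(W), (6,3)(W) are all W)
(7,7): L (options (4,7)(W), (2,7)(W), (7,5)(W), (7,3)(W), (7,2)(W), (6,6)(W) are all W)
Every other cell has at least one move into one of the L cells above, so it is W.
L cells per row: a=0: 3, a=1: 3, a=2: 3, a=3: 2, a=4: 2, a=5: 2, a=6: 3, a=7: 2; total 20.

20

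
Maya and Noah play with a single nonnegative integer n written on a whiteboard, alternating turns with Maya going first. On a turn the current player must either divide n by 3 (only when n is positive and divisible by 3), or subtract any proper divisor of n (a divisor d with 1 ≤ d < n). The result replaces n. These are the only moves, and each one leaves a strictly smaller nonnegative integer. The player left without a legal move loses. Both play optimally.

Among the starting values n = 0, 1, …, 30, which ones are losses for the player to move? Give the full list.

0, 1, 4, 7, 9, 11, 13, 15, 17, 19, 23, 25, 28

Compute win/loss labels from the base case upward. A position with no move is L. Any other position is W if it can reach an L in one move, else L.
n=0: no move → L
n=1: no move → L
n=2: →1(L), so W
n=3: →1(L), so W
n=4: →2(W), 3(W) — all W, so L
n=5: →4(L), so W
n=6: →4(L), so W
n=7: →6(W) only, which is W, so L
n=8: →4(L), so W
n=9: →3(W), 6(W), 8(W) — all W, so L
n=10: →9(L), so W
n=11: →10(W) only, which is W, so L
n=12: →4(L), so W
n=13: →12(W) only, which is W, so L
n=14: →7(L), so W
n=15: →5(W), 10(W), 12(W), 14(W) — all W, so L
n=16: →15(L), so W
n=17: →16(W) only, which is W, so L
n=18: →9(L), so W
n=19: →18(W) only, which is W, so L
n=20: →15(L), so W
n=21: →7(L), so W
n=22: →11(L), so W
n=23: →22(W) only, which is W, so L
n=24: →23(L), so W
n=25: →20(W), 24(W) — all W, so L
n=26: →13(L), so W
n=27: →9(L), so W
n=28: →14(W), 21(W), 24(W), 26(W), 27(W) — all W, so L
n=29: →28(L), so W
n=30: →15(L), so W
Reading off the rows marked L gives the requested list; there are 13 such values of n.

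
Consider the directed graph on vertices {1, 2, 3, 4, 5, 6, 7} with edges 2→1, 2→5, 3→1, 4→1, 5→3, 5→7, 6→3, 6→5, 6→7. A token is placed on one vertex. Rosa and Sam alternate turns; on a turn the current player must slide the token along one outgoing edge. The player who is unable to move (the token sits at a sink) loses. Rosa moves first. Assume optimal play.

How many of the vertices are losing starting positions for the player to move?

2

Label each position W (a win for the player to move) or L (a loss). A position with no legal move is L; any other position is W exactly when some move reaches an L, and L when every move reaches a W.
Every edge goes from a vertex to one that appears earlier in the order 7, 1, 3, 5, 6, 4, 2, so processing vertices in that order labels each vertex after all of its successors.
7: no outgoing edge → L
1: no outgoing edge → L
3: →1(L), so W
5: →7(L), so W
6: →7(L), so W
4: →1(L), so W
2: →1(L), so W
The L vertices are 1, 7; that is 2 in all.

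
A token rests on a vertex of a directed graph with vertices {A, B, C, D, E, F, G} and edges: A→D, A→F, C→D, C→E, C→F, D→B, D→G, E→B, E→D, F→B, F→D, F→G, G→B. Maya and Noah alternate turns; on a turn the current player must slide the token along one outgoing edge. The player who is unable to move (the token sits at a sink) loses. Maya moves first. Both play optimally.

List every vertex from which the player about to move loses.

Classify positions by backward induction: terminal positions (no move available) are L. From any other position, the mover wins iff some move reaches an L.
Every edge goes from a vertex to one that appears earlier in the order B, G, D, F, E, A, C, so processing vertices in that order labels each vertex after all of its successors.
B: no outgoing edge → L
G: reaches L-position B → W
D: reaches L-position B → W
F: reaches L-position B → W
E: reaches L-position B → W
A: only reaches F(W), D(W), all W → L
C: only reaches E(W), F(W), D(W), all W → L
The losing starting vertices are exactly the entries labelled L in this table (3 of them).

A, B, C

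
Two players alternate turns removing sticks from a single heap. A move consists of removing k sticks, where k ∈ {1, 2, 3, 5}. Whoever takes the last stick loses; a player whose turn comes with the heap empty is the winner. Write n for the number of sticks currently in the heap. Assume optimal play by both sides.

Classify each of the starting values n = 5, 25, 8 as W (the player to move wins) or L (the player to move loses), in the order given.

Use the standard recursion: the mover wins at a terminal position; elsewhere, the mover wins exactly when some move hands the opponent an L position.
n=0: no move; the opponent has just taken the last stick and therefore loses → W
n=1: L (sole option 0(W) is W)
n=2: W (go to 1, an L position)
n=3: W (go to 1, an L position)
n=4: W (go to 1, an L position)
n=5: L (options 4(W), 3(W), 2(W), 0(W) are all W)
n=6: W (go to 5, an L position)
n=7: W (go to 5, an L position)
n=8: W (go to 5, an L position)
n=9: L (options 8(W), 7(W), 6(W), 4(W) are all W)
n=10: W (go to 9, an L position)
n=11: W (go to 9, an L position)
n=12: W (go to 9, an L position)
n=13: L (options 12(W), 11(W), 10(W), 8(W) are all W)
n=14: W (go to 13, an L position)
n=15: W (go to 13, an L position)
n=16: W (go to 13, an L position)
n=17: L (options 16(W), 15(W), 14(W), 12(W) are all W)
n=18: W (go to 17, an L position)
n=19: W (go to 17, an L position)
n=20: W (go to 17, an L position)
n=21: L (options 20(W), 19(W), 18(W), 16(W) are all W)
n=22: W (go to 21, an L position)
n=23: W (go to 21, an L position)
n=24: W (go to 21, an L position)
n=25: L (options 24(W), 23(W), 22(W), 20(W) are all W)

5: L, 25: L, 8: W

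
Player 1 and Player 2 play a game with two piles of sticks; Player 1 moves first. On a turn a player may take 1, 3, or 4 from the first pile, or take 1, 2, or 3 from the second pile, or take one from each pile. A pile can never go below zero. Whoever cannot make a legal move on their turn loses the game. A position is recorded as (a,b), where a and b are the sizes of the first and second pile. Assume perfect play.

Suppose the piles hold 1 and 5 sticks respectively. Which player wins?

Player 1 wins.

Use the standard recursion: the mover loses at a terminal position; elsewhere, the mover wins exactly when some move hands the opponent an L position.
No move ever increases a pile, so every position that can arise here has a ≤ 1 and b ≤ 5; it is enough to label the cells with 0 ≤ a ≤ 1 and 0 ≤ b ≤ 5.
Every move lowers a or b (never raises either), so fill the grid row by row in increasing a, and left to right within a row: each cell's successors are then already labelled.
      b=0  b=1  b=2  b=3  b=4  b=5
a=0:    L    W    W    W    L    W
a=1:    W    W    L    W    W    W
Cells with no legal move (terminal, hence L): (0,0).
The remaining L cells, each justified by listing all of its moves:
(0,4): only reaches (0,3)(W), (0,2)(W), (0,1)(W), all W → L
(1,2): only reaches (0,2)(W), (1,1)(W), (1,0)(W), (0,1)(W), all W → L
Every other cell has at least one move into one of the L cells above, so it is W.
From (1,5) Player 1 can move to (1,2), reaching an L position.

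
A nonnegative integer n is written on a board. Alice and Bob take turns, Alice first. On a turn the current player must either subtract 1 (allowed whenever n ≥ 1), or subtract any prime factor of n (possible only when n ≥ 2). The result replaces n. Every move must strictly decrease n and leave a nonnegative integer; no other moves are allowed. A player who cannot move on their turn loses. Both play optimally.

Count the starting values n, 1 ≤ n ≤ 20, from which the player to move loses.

5

Build the W/L table. Terminal = L. A non-terminal position is W if it has a move to some L; otherwise it is L.
n=0: no move → L
n=1: reaches L-position 0 → W
n=2: reaches L-position 0 → W
n=3: reaches L-position 0 → W
n=4: only reaches 2(W), 3(W), all W → L
n=5: reaches L-position 0 → W
n=6: reaches L-position 4 → W
n=7: reaches L-position 0 → W
n=8: only reaches 6(W), 7(W), all W → L
n=9: reaches L-position 8 → W
n=10: reaches L-position 8 → W
n=11: reaches L-position 0 → W
n=12: only reaches 9(W), 10(W), 11(W), all W → L
n=13: reaches L-position 0 → W
n=14: reaches L-position 12 → W
n=15: reaches L-position 12 → W
n=16: only reaches 14(W), 15(W), all W → L
n=17: reaches L-position 0 → W
n=18: reaches L-position 16 → W
n=19: reaches L-position 0 → W
n=20: only reaches 15(W), 18(W), 19(W), all W → L
L entries with 1 ≤ n ≤ 20 (n=0 is outside the asked range and is not counted): n = 4, 8, 12, 16, 20; that makes 5.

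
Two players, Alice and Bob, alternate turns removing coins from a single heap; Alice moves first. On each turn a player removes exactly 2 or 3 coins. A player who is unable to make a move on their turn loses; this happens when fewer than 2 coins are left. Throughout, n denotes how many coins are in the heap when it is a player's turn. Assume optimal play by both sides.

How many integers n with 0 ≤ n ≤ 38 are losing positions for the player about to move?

Work bottom-up. With no move the player to move loses. Otherwise the position is W if at least one move leads to an L position for the opponent, and L if every move leads to a W.
n=0: no move → L
n=1: no move → L
n=2: can move to 0, which is L ⇒ W
n=3: can move to 1, which is L ⇒ W
n=4: can move to 1, which is L ⇒ W
n=5: moves to 3(W), 2(W); every one is W ⇒ L
n=6: moves to 4(W), 3(W); every one is W ⇒ L
n=7: can move to 5, which is L ⇒ W
n=8: can move to 6, which is L ⇒ W
n=9: can move to 6, which is L ⇒ W
n=10: moves to 8(W), 7(W); every one is W ⇒ L
n=11: moves to 9(W), 8(W); every one is W ⇒ L
n=12: can move to 10, which is L ⇒ W
n=13: can move to 11, which is L ⇒ W
n=14: can move to 11, which is L ⇒ W
n=15: moves to 13(W), 12(W); every one is W ⇒ L
n=16: moves to 14(W), 13(W); every one is W ⇒ L
n=17: can move to 15, which is L ⇒ W
n=18: can move to 16, which is L ⇒ W
n=19: can move to 16, which is L ⇒ W
n=20: moves to 18(W), 17(W); every one is W ⇒ L
n=21: moves to 19(W), 18(W); every one is W ⇒ L
n=22: can move to 20, which is L ⇒ W
n=23: can move to 21, which is L ⇒ W
n=24: can move to 21, which is L ⇒ W
n=25: moves to 23(W), 22(W); every one is W ⇒ L
n=26: moves to 24(W), 23(W); every one is W ⇒ L
n=27: can move to 25, which is L ⇒ W
n=28: can move to 26, which is L ⇒ W
n=29: can move to 26, which is L ⇒ W
n=30: moves to 28(W), 27(W); every one is W ⇒ L
n=31: moves to 29(W), 28(W); every one is W ⇒ L
n=32: can move to 30, which is L ⇒ W
n=33: can move to 31, which is L ⇒ W
n=34: can move to 31, which is L ⇒ W
n=35: moves to 33(W), 32(W); every one is W ⇒ L
n=36: moves to 34(W), 33(W); every one is W ⇒ L
n=37: can move to 35, which is L ⇒ W
n=38: can move to 36, which is L ⇒ W
L entries with 0 ≤ n ≤ 38: n = 0, 1, 5, 6, 10, 11, 15, 16, 20, 21, 25, 26, 30, 31, 35, 36; that makes 16.

16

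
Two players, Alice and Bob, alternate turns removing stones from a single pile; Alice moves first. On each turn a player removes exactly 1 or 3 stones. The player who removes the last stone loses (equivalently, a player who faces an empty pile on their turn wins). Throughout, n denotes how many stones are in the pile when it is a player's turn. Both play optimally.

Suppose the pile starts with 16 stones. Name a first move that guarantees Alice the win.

Work bottom-up. With no move the player to move wins. Otherwise the position is W if at least one move leads to an L position for the opponent, and L if every move leads to a W.
n=0: no move; the opponent has just taken the last stone and therefore loses → W
n=1: →0(W) only, which is W, so L
n=2: →1(L), so W
n=3: →2(W), 0(W) — all W, so L
n=4: →3(L), so W
n=5: →4(W), 2(W) — all W, so L
n=6: →5(L), so W
n=7: →6(W), 4(W) — all W, so L
n=8: →7(L), so W
n=9: →8(W), 6(W) — all W, so L
n=10: →9(L), so W
n=11: →10(W), 8(W) — all W, so L
n=12: →11(L), so W
n=13: →12(W), 10(W) — all W, so L
n=14: →13(L), so W
n=15: →14(W), 12(W) — all W, so L
n=16: →15(L), so W
From 16, the L positions reachable in one move are: 15, 13. Any move reaching one of these is winning.

Remove 1, leaving 15.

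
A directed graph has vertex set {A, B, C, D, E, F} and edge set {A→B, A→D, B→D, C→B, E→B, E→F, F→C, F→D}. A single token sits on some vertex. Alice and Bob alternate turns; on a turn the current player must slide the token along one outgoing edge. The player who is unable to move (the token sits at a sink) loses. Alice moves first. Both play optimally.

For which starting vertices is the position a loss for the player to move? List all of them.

C, D, E

Use the standard recursion: the mover loses at a terminal position; elsewhere, the mover wins exactly when some move hands the opponent an L position.
Every edge goes from a vertex to one that appears earlier in the order D, B, C, F, A, E, so processing vertices in that order labels each vertex after all of its successors.
D: no outgoing edge → L
B: W (go to D, an L position)
C: L (sole option B(W) is W)
F: W (go to C, an L position)
A: W (go to D, an L position)
E: L (options F(W), B(W) are all W)
Reading off the rows marked L gives the requested list; there are 3 such vertices.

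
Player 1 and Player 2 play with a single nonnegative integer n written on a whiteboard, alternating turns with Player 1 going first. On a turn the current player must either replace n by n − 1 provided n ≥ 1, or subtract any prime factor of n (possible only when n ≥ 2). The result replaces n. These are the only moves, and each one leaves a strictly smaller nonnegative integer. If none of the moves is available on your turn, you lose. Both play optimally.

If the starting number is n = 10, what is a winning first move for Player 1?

Classify positions by backward induction: terminal positions (no move available) are L. From any other position, the mover wins iff some move reaches an L.
n=0: no move → L
n=1: reaches L-position 0 → W
n=2: reaches L-position 0 → W
n=3: reaches L-position 0 → W
n=4: only reaches 2(W), 3(W), all W → L
n=5: reaches L-position 0 → W
n=6: reaches L-position 4 → W
n=7: reaches L-position 0 → W
n=8: only reaches 6(W), 7(W), all W → L
n=9: reaches L-position 8 → W
n=10: reaches L-position 8 → W
From 10, the L positions reachable in one move are: 8.

Move to 8.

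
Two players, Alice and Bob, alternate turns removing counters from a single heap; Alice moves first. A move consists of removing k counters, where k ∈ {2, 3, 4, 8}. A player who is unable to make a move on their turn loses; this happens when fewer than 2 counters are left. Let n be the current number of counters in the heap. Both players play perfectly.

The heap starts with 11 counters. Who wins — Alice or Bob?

Alice wins.

Work bottom-up. With no move the player to move loses. Otherwise the position is W if at least one move leads to an L position for the opponent, and L if every move leads to a W.
n=0: no move → L
n=1: no move → L
n=2: W (go to 0, an L position)
n=3: W (go to 1, an L position)
n=4: W (go to 1, an L position)
n=5: W (go to 1, an L position)
n=6: L (options 4(W), 3(W), 2(W) are all W)
n=7: L (options 5(W), 4(W), 3(W) are all W)
n=8: W (go to 6, an L position)
n=9: W (go to 7, an L position)
n=10: W (go to 7, an L position)
n=11: W (go to 7, an L position)
From 11 Alice can remove 4, leaving 7, reaching an L position.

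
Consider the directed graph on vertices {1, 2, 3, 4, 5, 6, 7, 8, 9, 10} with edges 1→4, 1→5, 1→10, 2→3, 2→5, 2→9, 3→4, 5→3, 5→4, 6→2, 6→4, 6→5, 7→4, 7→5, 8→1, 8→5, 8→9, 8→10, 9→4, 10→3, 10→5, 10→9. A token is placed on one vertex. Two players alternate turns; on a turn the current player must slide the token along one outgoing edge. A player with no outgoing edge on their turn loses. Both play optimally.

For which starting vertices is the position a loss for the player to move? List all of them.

2, 4, 10

Label each position W (a win for the player to move) or L (a loss). A position with no legal move is L; any other position is W exactly when some move reaches an L, and L when every move reaches a W.
Every edge goes from a vertex to one that appears earlier in the order 4, 3, 5, 7, 9, 2, 6, 10, 1, 8, so processing vertices in that order labels each vertex after all of its successors.
4: no outgoing edge → L
3: reaches L-position 4 → W
5: reaches L-position 4 → W
7: reaches L-position 4 → W
9: reaches L-position 4 → W
2: only reaches 9(W), 5(W), 3(W), all W → L
6: reaches L-position 2 → W
10: only reaches 9(W), 5(W), 3(W), all W → L
1: reaches L-position 10 → W
8: reaches L-position 10 → W
The losing starting vertices are exactly the entries labelled L in this table (3 of them).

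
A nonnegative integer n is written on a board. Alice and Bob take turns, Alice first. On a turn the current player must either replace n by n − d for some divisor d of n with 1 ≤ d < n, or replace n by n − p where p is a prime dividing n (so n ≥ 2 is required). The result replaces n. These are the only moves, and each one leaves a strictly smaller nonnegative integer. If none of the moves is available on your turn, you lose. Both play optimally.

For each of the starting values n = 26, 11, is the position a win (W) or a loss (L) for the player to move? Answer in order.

Use the standard recursion: the mover loses at a terminal position; elsewhere, the mover wins exactly when some move hands the opponent an L position.
n=0: no move → L
n=1: no move → L
n=2: →0(L), so W
n=3: →0(L), so W
n=4: →2(W), 3(W) — all W, so L
n=5: →0(L), so W
n=6: →4(L), so W
n=7: →0(L), so W
n=8: →4(L), so W
n=9: →6(W), 8(W) — all W, so L
n=10: →9(L), so W
n=11: →0(L), so W
n=12: →9(L), so W
n=13: →0(L), so W
n=14: →7(W), 12(W), 13(W) — all W, so L
n=15: →14(L), so W
n=16: →14(L), so W
n=17: →0(L), so W
n=18: →9(L), so W
n=19: →0(L), so W
n=20: →10(W), 15(W), 16(W), 18(W), 19(W) — all W, so L
n=21: →14(L), so W
n=22: →20(L), so W
n=23: →0(L), so W
n=24: →20(L), so W
n=25: →20(L), so W
n=26: →13(W), 24(W), 25(W) — all W, so L

26: L, 11: W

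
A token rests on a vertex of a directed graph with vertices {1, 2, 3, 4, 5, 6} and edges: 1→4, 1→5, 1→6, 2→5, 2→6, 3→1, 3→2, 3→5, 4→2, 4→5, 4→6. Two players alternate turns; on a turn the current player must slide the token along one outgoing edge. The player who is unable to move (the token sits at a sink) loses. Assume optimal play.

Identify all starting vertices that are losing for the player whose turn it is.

Positions with no move are L. A position that does have a move is losing for the player to move precisely when every available move leads to a winning position for the opponent. Fill in the labels:
Every edge goes from a vertex to one that appears earlier in the order 6, 5, 2, 4, 1, 3, so processing vertices in that order labels each vertex after all of its successors.
6: no outgoing edge → L
5: no outgoing edge → L
2: reaches L-position 5 → W
4: reaches L-position 5 → W
1: reaches L-position 5 → W
3: reaches L-position 5 → W
The losing starting vertices are exactly the entries labelled L in this table (2 of them).

5, 6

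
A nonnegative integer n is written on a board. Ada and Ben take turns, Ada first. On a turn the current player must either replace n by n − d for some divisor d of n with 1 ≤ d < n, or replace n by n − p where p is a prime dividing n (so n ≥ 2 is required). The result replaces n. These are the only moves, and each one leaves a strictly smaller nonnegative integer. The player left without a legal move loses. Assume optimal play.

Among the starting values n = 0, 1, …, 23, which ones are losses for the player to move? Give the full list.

Work bottom-up. With no move the player to move loses. Otherwise the position is W if at least one move leads to an L position for the opponent, and L if every move leads to a W.
n=0: no move → L
n=1: no move → L
n=2: reaches L-position 0 → W
n=3: reaches L-position 0 → W
n=4: only reaches 2(W), 3(W), all W → L
n=5: reaches L-position 0 → W
n=6: reaches L-position 4 → W
n=7: reaches L-position 0 → W
n=8: reaches L-position 4 → W
n=9: only reaches 6(W), 8(W), all W → L
n=10: reaches L-position 9 → W
n=11: reaches L-position 0 → W
n=12: reaches L-position 9 → W
n=13: reaches L-position 0 → W
n=14: only reaches 7(W), 12(W), 13(W), all W → L
n=15: reaches L-position 14 → W
n=16: reaches L-position 14 → W
n=17: reaches L-position 0 → W
n=18: reaches L-position 9 → W
n=19: reaches L-position 0 → W
n=20: only reaches 10(W), 15(W), 16(W), 18(W), 19(W), all W → L
n=21: reaches L-position 14 → W
n=22: reaches L-position 20 → W
n=23: reaches L-position 0 → W
The losing starting values of n are exactly the entries labelled L in this table (6 of them).

0, 1, 4, 9, 14, 20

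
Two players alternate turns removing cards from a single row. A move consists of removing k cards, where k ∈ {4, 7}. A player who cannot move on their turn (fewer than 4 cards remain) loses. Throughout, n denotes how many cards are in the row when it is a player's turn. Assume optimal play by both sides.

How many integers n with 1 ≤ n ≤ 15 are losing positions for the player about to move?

Classify positions by backward induction: terminal positions (no move available) are L. From any other position, the mover wins iff some move reaches an L.
n=0: no move → L
n=1: no move → L
n=2: no move → L
n=3: no move → L
n=4: W (go to 0, an L position)
n=5: W (go to 1, an L position)
n=6: W (go to 2, an L position)
n=7: W (go to 3, an L position)
n=8: W (go to 1, an L position)
n=9: W (go to 2, an L position)
n=10: W (go to 3, an L position)
n=11: L (options 7(W), 4(W) are all W)
n=12: L (options 8(W), 5(W) are all W)
n=13: L (options 9(W), 6(W) are all W)
n=14: L (options 10(W), 7(W) are all W)
n=15: W (go to 11, an L position)
L entries with 1 ≤ n ≤ 15 (n=0 is outside the asked range and is not counted): n = 1, 2, 3, 11, 12, 13, 14; that makes 7.

7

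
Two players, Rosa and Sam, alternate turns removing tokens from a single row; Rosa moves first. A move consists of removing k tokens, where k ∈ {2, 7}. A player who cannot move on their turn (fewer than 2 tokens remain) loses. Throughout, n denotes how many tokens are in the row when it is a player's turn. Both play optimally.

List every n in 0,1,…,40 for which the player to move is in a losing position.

0, 1, 4, 5, 9, 10, 13, 14, 18, 19, 22, 23, 27, 28, 31, 32, 36, 37, 40

Use the standard recursion: the mover loses at a terminal position; elsewhere, the mover wins exactly when some move hands the opponent an L position.
n=0: no move → L
n=1: no move → L
n=2: can move to 0, which is L ⇒ W
n=3: can move to 1, which is L ⇒ W
n=4: the only move is to 2(W), a W ⇒ L
n=5: the only move is to 3(W), a W ⇒ L
n=6: can move to 4, which is L ⇒ W
n=7: can move to 5, which is L ⇒ W
n=8: can move to 1, which is L ⇒ W
n=9: moves to 7(W), 2(W); every one is W ⇒ L
n=10: moves to 8(W), 3(W); every one is W ⇒ L
n=11: can move to 9, which is L ⇒ W
n=12: can move to 10, which is L ⇒ W
n=13: moves to 11(W), 6(W); every one is W ⇒ L
n=14: moves to 12(W), 7(W); every one is W ⇒ L
n=15: can move to 13, which is L ⇒ W
n=16: can move to 14, which is L ⇒ W
n=17: can move to 10, which is L ⇒ W
n=18: moves to 16(W), 11(W); every one is W ⇒ L
n=19: moves to 17(W), 12(W); every one is W ⇒ L
n=20: can move to 18, which is L ⇒ W
n=21: can move to 19, which is L ⇒ W
n=22: moves to 20(W), 15(W); every one is W ⇒ L
n=23: moves to 21(W), 16(W); every one is W ⇒ L
n=24: can move to 22, which is L ⇒ W
n=25: can move to 23, which is L ⇒ W
n=26: can move to 19, which is L ⇒ W
n=27: moves to 25(W), 20(W); every one is W ⇒ L
n=28: moves to 26(W), 21(W); every one is W ⇒ L
n=29: can move to 27, which is L ⇒ W
n=30: can move to 28, which is L ⇒ W
n=31: moves to 29(W), 24(W); every one is W ⇒ L
n=32: moves to 30(W), 25(W); every one is W ⇒ L
n=33: can move to 31, which is L ⇒ W
n=34: can move to 32, which is L ⇒ W
n=35: can move to 28, which is L ⇒ W
n=36: moves to 34(W), 29(W); every one is W ⇒ L
n=37: moves to 35(W), 30(W); every one is W ⇒ L
n=38: can move to 36, which is L ⇒ W
n=39: can move to 37, which is L ⇒ W
n=40: moves to 38(W), 33(W); every one is W ⇒ L
Reading off the rows marked L gives the requested list; there are 19 such values of n.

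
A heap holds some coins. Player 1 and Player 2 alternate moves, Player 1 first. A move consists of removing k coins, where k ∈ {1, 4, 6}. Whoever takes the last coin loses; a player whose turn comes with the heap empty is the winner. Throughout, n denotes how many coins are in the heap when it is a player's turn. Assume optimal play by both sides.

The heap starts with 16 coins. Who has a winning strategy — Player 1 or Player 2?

Player 2 wins.

Compute win/loss labels from the base case upward. A position with no move is W. Any other position is W if it can reach an L in one move, else L.
n=0: no move; the opponent has just taken the last coin and therefore loses → W
n=1: L (sole option 0(W) is W)
n=2: W (go to 1, an L position)
n=3: L (sole option 2(W) is W)
n=4: W (go to 3, an L position)
n=5: W (go to 1, an L position)
n=6: L (options 5(W), 2(W), 0(W) are all W)
n=7: W (go to 6, an L position)
n=8: L (options 7(W), 4(W), 2(W) are all W)
n=9: W (go to 8, an L position)
n=10: W (go to 6, an L position)
n=11: L (options 10(W), 7(W), 5(W) are all W)
n=12: W (go to 11, an L position)
n=13: L (options 12(W), 9(W), 7(W) are all W)
n=14: W (go to 13, an L position)
n=15: W (go to 11, an L position)
n=16: L (options 15(W), 12(W), 10(W) are all W)
The starting position 16 is L: whatever Player 1 does, the opponent receives a W position.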